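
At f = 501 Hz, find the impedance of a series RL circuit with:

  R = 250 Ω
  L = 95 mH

Step 1 — Angular frequency: ω = 2π·f = 2π·501 = 3148 rad/s.
Step 2 — Component impedances:
  R: Z = R = 250 Ω
  L: Z = jωL = j·3148·0.095 = 0 + j299 Ω
Step 3 — Series combination: Z_total = R + L = 250 + j299 Ω = 389.8∠50.1° Ω.

Z = 250 + j299 Ω = 389.8∠50.1° Ω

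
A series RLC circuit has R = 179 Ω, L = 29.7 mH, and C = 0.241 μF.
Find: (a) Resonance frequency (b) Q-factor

Step 1 — Resonance condition Im(Z)=0 gives ω₀ = 1/√(LC).
Step 2 — ω₀ = 1/√(0.0297·2.41e-07) = 1.182e+04 rad/s.
Step 3 — f₀ = ω₀/(2π) = 1881 Hz.
Step 4 — Series Q: Q = ω₀L/R = 1.182e+04·0.0297/179 = 1.961.

(a) f₀ = 1881 Hz  (b) Q = 1.961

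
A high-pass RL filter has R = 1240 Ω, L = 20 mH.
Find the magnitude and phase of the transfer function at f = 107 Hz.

Step 1 — Angular frequency: ω = 2π·107 = 672.3 rad/s.
Step 2 — Transfer function: H(jω) = jωL/(R + jωL).
Step 3 — Numerator jωL = j·13.45; denominator R + jωL = 1240 + j13.45.
Step 4 — H = 0.0001176 + j0.01084.
Step 5 — Magnitude: |H| = 0.01084 (-39.3 dB); phase: φ = 89.4°.

|H| = 0.01084 (-39.3 dB), φ = 89.4°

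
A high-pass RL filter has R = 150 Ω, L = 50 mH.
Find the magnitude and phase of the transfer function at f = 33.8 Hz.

Step 1 — Angular frequency: ω = 2π·33.8 = 212.4 rad/s.
Step 2 — Transfer function: H(jω) = jωL/(R + jωL).
Step 3 — Numerator jωL = j·10.62; denominator R + jωL = 150 + j10.62.
Step 4 — H = 0.004986 + j0.07044.
Step 5 — Magnitude: |H| = 0.07061 (-23.0 dB); phase: φ = 86.0°.

|H| = 0.07061 (-23.0 dB), φ = 86.0°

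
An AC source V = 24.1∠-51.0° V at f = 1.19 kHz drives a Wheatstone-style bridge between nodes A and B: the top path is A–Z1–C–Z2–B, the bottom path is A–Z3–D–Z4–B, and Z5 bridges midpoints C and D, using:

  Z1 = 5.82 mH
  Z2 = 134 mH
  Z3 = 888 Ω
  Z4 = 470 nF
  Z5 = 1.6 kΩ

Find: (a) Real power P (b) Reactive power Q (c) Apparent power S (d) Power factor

Step 1 — Angular frequency: ω = 2π·f = 2π·1190 = 7477 rad/s.
Step 2 — Component impedances:
  Z1: Z = jωL = j·7477·0.00582 = 0 + j43.52 Ω
  Z2: Z = jωL = j·7477·0.134 = 0 + j1002 Ω
  Z3: Z = R = 888 Ω
  Z4: Z = 1/(jωC) = -j/(ω·C) = 0 - j284.6 Ω
  Z5: Z = R = 1600 Ω
Step 3 — Bridge requires nodal analysis (the Z5 bridge couples midpoints C and D, so the two paths cannot be reduced to a simple series/parallel combination). Setting node B to ground and injecting 1 A at node A, the 3-node admittance system at A, C, D solves to V_A = Z_AB = 698.8 + j145.4 Ω = 713.7∠11.8° Ω.
Step 4 — Source phasor: V = 24.1∠-51.0° V = 15.17 - j18.73 V.
Step 5 — Current: I = V / Z = 0.01546 - j0.03002 A = 0.03377∠-62.8° A.
Step 6 — Complex power: S = V·I* = 0.7967 + j0.1657 VA.
Step 7 — Real power: P = Re(S) = 0.7967 W.
Step 8 — Reactive power: Q = Im(S) = 0.1657 VAR.
Step 9 — Apparent power: |S| = 0.8138 VA.
Step 10 — Power factor: PF = P/|S| = 0.979 (lagging).

(a) P = 0.7967 W  (b) Q = 0.1657 VAR  (c) S = 0.8138 VA  (d) PF = 0.979 (lagging)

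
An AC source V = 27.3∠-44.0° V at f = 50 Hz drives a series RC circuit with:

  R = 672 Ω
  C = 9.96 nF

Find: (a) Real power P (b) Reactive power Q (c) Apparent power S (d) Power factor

Step 1 — Angular frequency: ω = 2π·f = 2π·50 = 314.2 rad/s.
Step 2 — Component impedances:
  R: Z = R = 672 Ω
  C: Z = 1/(jωC) = -j/(ω·C) = 0 - j3.196e+05 Ω
Step 3 — Series combination: Z_total = R + C = 672 - j3.196e+05 Ω = 3.196e+05∠-89.9° Ω.
Step 4 — Source phasor: V = 27.3∠-44.0° V = 19.64 - j18.96 V.
Step 5 — Current: I = V / Z = 5.947e-05 + j6.132e-05 A = 8.542e-05∠45.9° A.
Step 6 — Complex power: S = V·I* = 4.904e-06 - j0.002332 VA.
Step 7 — Real power: P = Re(S) = 4.904e-06 W.
Step 8 — Reactive power: Q = Im(S) = -0.002332 VAR.
Step 9 — Apparent power: |S| = 0.002332 VA.
Step 10 — Power factor: PF = P/|S| = 0.002103 (leading).

(a) P = 4.904e-06 W  (b) Q = -0.002332 VAR  (c) S = 0.002332 VA  (d) PF = 0.002103 (leading)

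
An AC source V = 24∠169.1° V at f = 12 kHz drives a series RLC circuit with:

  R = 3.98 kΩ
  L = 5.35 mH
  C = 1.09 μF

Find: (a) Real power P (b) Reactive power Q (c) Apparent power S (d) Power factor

Step 1 — Angular frequency: ω = 2π·f = 2π·1.2e+04 = 7.54e+04 rad/s.
Step 2 — Component impedances:
  R: Z = R = 3980 Ω
  L: Z = jωL = j·7.54e+04·0.00535 = 0 + j403.4 Ω
  C: Z = 1/(jωC) = -j/(ω·C) = 0 - j12.17 Ω
Step 3 — Series combination: Z_total = R + L + C = 3980 + j391.2 Ω = 3999∠5.6° Ω.
Step 4 — Source phasor: V = 24∠169.1° V = -23.57 + j4.538 V.
Step 5 — Current: I = V / Z = -0.005754 + j0.001706 A = 0.006001∠163.5° A.
Step 6 — Complex power: S = V·I* = 0.1433 + j0.01409 VA.
Step 7 — Real power: P = Re(S) = 0.1433 W.
Step 8 — Reactive power: Q = Im(S) = 0.01409 VAR.
Step 9 — Apparent power: |S| = 0.144 VA.
Step 10 — Power factor: PF = P/|S| = 0.9952 (lagging).

(a) P = 0.1433 W  (b) Q = 0.01409 VAR  (c) S = 0.144 VA  (d) PF = 0.9952 (lagging)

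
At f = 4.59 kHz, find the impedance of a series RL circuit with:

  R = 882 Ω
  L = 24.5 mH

Step 1 — Angular frequency: ω = 2π·f = 2π·4590 = 2.884e+04 rad/s.
Step 2 — Component impedances:
  R: Z = R = 882 Ω
  L: Z = jωL = j·2.884e+04·0.0245 = 0 + j706.6 Ω
Step 3 — Series combination: Z_total = R + L = 882 + j706.6 Ω = 1130∠38.7° Ω.

Z = 882 + j706.6 Ω = 1130∠38.7° Ω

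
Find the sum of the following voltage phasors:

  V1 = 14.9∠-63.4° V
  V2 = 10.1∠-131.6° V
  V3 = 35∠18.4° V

Step 1 — Convert each phasor to rectangular form:
  V1 = 14.9·(cos(-63.4°) + j·sin(-63.4°)) = 6.672 - j13.32 V
  V2 = 10.1·(cos(-131.6°) + j·sin(-131.6°)) = -6.706 - j7.553 V
  V3 = 35·(cos(18.4°) + j·sin(18.4°)) = 33.21 + j11.05 V
Step 2 — Sum components: V_total = 33.18 - j9.828 V.
Step 3 — Convert to polar: |V_total| = 34.6 V, ∠V_total = -16.5°.

V_total = 34.6∠-16.5° V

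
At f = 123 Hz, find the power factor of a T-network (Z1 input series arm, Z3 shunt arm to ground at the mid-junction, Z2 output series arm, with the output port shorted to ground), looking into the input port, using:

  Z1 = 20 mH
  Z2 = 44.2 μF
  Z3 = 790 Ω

Step 1 — Angular frequency: ω = 2π·f = 2π·123 = 772.8 rad/s.
Step 2 — Component impedances:
  Z1: Z = jωL = j·772.8·0.02 = 0 + j15.46 Ω
  Z2: Z = 1/(jωC) = -j/(ω·C) = 0 - j29.27 Ω
  Z3: Z = R = 790 Ω
Step 3 — With the output port shorted to ground, the output series arm Z2 runs from the junction to ground; the shunt arm Z3 also runs from the junction to ground. They appear in parallel: Z3 || Z2 = 1.083 - j29.23 Ω.
Step 4 — Series with input arm Z1: Z_in = Z1 + (Z3 || Z2) = 1.083 - j13.78 Ω = 13.82∠-85.5° Ω.
Step 5 — Power factor: PF = cos(φ) = Re(Z)/|Z| = 1.0833/13.82 = 0.07839.
Step 6 — Type: Im(Z) = -13.78 ⇒ leading (phase φ = -85.5°).

PF = 0.07839 (leading, φ = -85.5°)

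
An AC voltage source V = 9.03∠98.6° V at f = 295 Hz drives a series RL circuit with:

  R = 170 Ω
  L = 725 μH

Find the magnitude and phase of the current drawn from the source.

Step 1 — Angular frequency: ω = 2π·f = 2π·295 = 1854 rad/s.
Step 2 — Component impedances:
  R: Z = R = 170 Ω
  L: Z = jωL = j·1854·0.000725 = 0 + j1.344 Ω
Step 3 — Series combination: Z_total = R + L = 170 + j1.344 Ω = 170∠0.5° Ω.
Step 4 — Source phasor: V = 9.03∠98.6° V = -1.35 + j8.928 V.
Step 5 — Ohm's law: I = V / Z_total = (-1.35 + j8.928) / (170 + j1.344) = -0.007527 + j0.05258 A.
Step 6 — Convert to polar: |I| = 0.05312 A, ∠I = 98.1°.

I = 0.05312∠98.1° A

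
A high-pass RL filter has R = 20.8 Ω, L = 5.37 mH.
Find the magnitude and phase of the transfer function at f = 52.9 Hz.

Step 1 — Angular frequency: ω = 2π·52.9 = 332.4 rad/s.
Step 2 — Transfer function: H(jω) = jωL/(R + jωL).
Step 3 — Numerator jωL = j·1.785; denominator R + jωL = 20.8 + j1.785.
Step 4 — H = 0.00731 + j0.08518.
Step 5 — Magnitude: |H| = 0.0855 (-21.4 dB); phase: φ = 85.1°.

|H| = 0.0855 (-21.4 dB), φ = 85.1°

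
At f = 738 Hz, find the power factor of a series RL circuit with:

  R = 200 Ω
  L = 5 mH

Step 1 — Angular frequency: ω = 2π·f = 2π·738 = 4637 rad/s.
Step 2 — Component impedances:
  R: Z = R = 200 Ω
  L: Z = jωL = j·4637·0.005 = 0 + j23.18 Ω
Step 3 — Series combination: Z_total = R + L = 200 + j23.18 Ω = 201.3∠6.6° Ω.
Step 4 — Power factor: PF = cos(φ) = Re(Z)/|Z| = 200/201.34 = 0.9933.
Step 5 — Type: Im(Z) = 23.18 ⇒ lagging (phase φ = 6.6°).

PF = 0.9933 (lagging, φ = 6.6°)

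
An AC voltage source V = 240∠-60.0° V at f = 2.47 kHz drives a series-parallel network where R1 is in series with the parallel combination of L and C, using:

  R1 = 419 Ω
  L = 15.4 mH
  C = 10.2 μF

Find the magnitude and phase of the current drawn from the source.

Step 1 — Angular frequency: ω = 2π·f = 2π·2470 = 1.552e+04 rad/s.
Step 2 — Component impedances:
  R1: Z = R = 419 Ω
  L: Z = jωL = j·1.552e+04·0.0154 = 0 + j239 Ω
  C: Z = 1/(jωC) = -j/(ω·C) = 0 - j6.317 Ω
Step 3 — Parallel branch: L || C = 1/(1/L + 1/C) = 0 - j6.489 Ω.
Step 4 — Series with R1: Z_total = R1 + (L || C) = 419 - j6.489 Ω = 419.1∠-0.9° Ω.
Step 5 — Source phasor: V = 240∠-60.0° V = 120 - j207.8 V.
Step 6 — Ohm's law: I = V / Z_total = (120 - j207.8) / (419 - j6.489) = 0.294 - j0.4915 A.
Step 7 — Convert to polar: |I| = 0.5727 A, ∠I = -59.1°.

I = 0.5727∠-59.1° A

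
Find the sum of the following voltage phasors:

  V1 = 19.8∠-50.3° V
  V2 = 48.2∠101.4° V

Step 1 — Convert each phasor to rectangular form:
  V1 = 19.8·(cos(-50.3°) + j·sin(-50.3°)) = 12.65 - j15.23 V
  V2 = 48.2·(cos(101.4°) + j·sin(101.4°)) = -9.527 + j47.25 V
Step 2 — Sum components: V_total = 3.121 + j32.01 V.
Step 3 — Convert to polar: |V_total| = 32.17 V, ∠V_total = 84.4°.

V_total = 32.17∠84.4° V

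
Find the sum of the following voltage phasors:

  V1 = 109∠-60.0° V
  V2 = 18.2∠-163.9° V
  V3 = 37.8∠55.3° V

Step 1 — Convert each phasor to rectangular form:
  V1 = 109·(cos(-60.0°) + j·sin(-60.0°)) = 54.5 - j94.4 V
  V2 = 18.2·(cos(-163.9°) + j·sin(-163.9°)) = -17.49 - j5.047 V
  V3 = 37.8·(cos(55.3°) + j·sin(55.3°)) = 21.52 + j31.08 V
Step 2 — Sum components: V_total = 58.53 - j68.37 V.
Step 3 — Convert to polar: |V_total| = 90 V, ∠V_total = -49.4°.

V_total = 90∠-49.4° V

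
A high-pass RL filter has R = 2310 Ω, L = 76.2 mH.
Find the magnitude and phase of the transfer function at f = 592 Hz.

Step 1 — Angular frequency: ω = 2π·592 = 3720 rad/s.
Step 2 — Transfer function: H(jω) = jωL/(R + jωL).
Step 3 — Numerator jωL = j·283.4; denominator R + jωL = 2310 + j283.4.
Step 4 — H = 0.01483 + j0.1209.
Step 5 — Magnitude: |H| = 0.1218 (-18.3 dB); phase: φ = 83.0°.

|H| = 0.1218 (-18.3 dB), φ = 83.0°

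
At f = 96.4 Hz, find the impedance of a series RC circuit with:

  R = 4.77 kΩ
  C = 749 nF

Step 1 — Angular frequency: ω = 2π·f = 2π·96.4 = 605.7 rad/s.
Step 2 — Component impedances:
  R: Z = R = 4770 Ω
  C: Z = 1/(jωC) = -j/(ω·C) = 0 - j2204 Ω
Step 3 — Series combination: Z_total = R + C = 4770 - j2204 Ω = 5255∠-24.8° Ω.

Z = 4770 - j2204 Ω = 5255∠-24.8° Ω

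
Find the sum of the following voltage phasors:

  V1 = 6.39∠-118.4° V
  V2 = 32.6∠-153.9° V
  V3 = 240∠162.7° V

Step 1 — Convert each phasor to rectangular form:
  V1 = 6.39·(cos(-118.4°) + j·sin(-118.4°)) = -3.039 - j5.621 V
  V2 = 32.6·(cos(-153.9°) + j·sin(-153.9°)) = -29.28 - j14.34 V
  V3 = 240·(cos(162.7°) + j·sin(162.7°)) = -229.1 + j71.37 V
Step 2 — Sum components: V_total = -261.5 + j51.41 V.
Step 3 — Convert to polar: |V_total| = 266.5 V, ∠V_total = 168.9°.

V_total = 266.5∠168.9° V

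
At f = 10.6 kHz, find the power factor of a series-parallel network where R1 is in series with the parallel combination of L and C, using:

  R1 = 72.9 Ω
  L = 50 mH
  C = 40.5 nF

Step 1 — Angular frequency: ω = 2π·f = 2π·1.06e+04 = 6.66e+04 rad/s.
Step 2 — Component impedances:
  R1: Z = R = 72.9 Ω
  L: Z = jωL = j·6.66e+04·0.05 = 0 + j3330 Ω
  C: Z = 1/(jωC) = -j/(ω·C) = 0 - j370.7 Ω
Step 3 — Parallel branch: L || C = 1/(1/L + 1/C) = 0 - j417.2 Ω.
Step 4 — Series with R1: Z_total = R1 + (L || C) = 72.9 - j417.2 Ω = 423.5∠-80.1° Ω.
Step 5 — Power factor: PF = cos(φ) = Re(Z)/|Z| = 72.9/423.5 = 0.1721.
Step 6 — Type: Im(Z) = -417.2 ⇒ leading (phase φ = -80.1°).

PF = 0.1721 (leading, φ = -80.1°)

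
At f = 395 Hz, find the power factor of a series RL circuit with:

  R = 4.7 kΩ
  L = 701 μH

Step 1 — Angular frequency: ω = 2π·f = 2π·395 = 2482 rad/s.
Step 2 — Component impedances:
  R: Z = R = 4700 Ω
  L: Z = jωL = j·2482·0.000701 = 0 + j1.74 Ω
Step 3 — Series combination: Z_total = R + L = 4700 + j1.74 Ω = 4700∠0.0° Ω.
Step 4 — Power factor: PF = cos(φ) = Re(Z)/|Z| = 4700/4700 = 1.
Step 5 — Type: Im(Z) = 1.74 ⇒ lagging (phase φ = 0.0°).

PF = 1 (lagging, φ = 0.0°)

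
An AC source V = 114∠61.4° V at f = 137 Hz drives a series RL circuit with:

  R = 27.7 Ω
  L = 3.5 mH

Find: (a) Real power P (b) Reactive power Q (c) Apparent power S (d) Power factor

Step 1 — Angular frequency: ω = 2π·f = 2π·137 = 860.8 rad/s.
Step 2 — Component impedances:
  R: Z = R = 27.7 Ω
  L: Z = jωL = j·860.8·0.0035 = 0 + j3.013 Ω
Step 3 — Series combination: Z_total = R + L = 27.7 + j3.013 Ω = 27.86∠6.2° Ω.
Step 4 — Source phasor: V = 114∠61.4° V = 54.57 + j100.1 V.
Step 5 — Current: I = V / Z = 2.335 + j3.359 A = 4.091∠55.2° A.
Step 6 — Complex power: S = V·I* = 463.7 + j50.43 VA.
Step 7 — Real power: P = Re(S) = 463.7 W.
Step 8 — Reactive power: Q = Im(S) = 50.43 VAR.
Step 9 — Apparent power: |S| = 466.4 VA.
Step 10 — Power factor: PF = P/|S| = 0.9941 (lagging).

(a) P = 463.7 W  (b) Q = 50.43 VAR  (c) S = 466.4 VA  (d) PF = 0.9941 (lagging)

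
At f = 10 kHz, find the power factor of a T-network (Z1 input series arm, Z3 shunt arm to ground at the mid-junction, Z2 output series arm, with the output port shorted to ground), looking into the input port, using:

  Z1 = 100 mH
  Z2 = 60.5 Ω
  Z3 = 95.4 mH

Step 1 — Angular frequency: ω = 2π·f = 2π·1e+04 = 6.283e+04 rad/s.
Step 2 — Component impedances:
  Z1: Z = jωL = j·6.283e+04·0.1 = 0 + j6283 Ω
  Z2: Z = R = 60.5 Ω
  Z3: Z = jωL = j·6.283e+04·0.0954 = 0 + j5994 Ω
Step 3 — With the output port shorted to ground, the output series arm Z2 runs from the junction to ground; the shunt arm Z3 also runs from the junction to ground. They appear in parallel: Z3 || Z2 = 60.49 + j0.6106 Ω.
Step 4 — Series with input arm Z1: Z_in = Z1 + (Z3 || Z2) = 60.49 + j6284 Ω = 6284∠89.4° Ω.
Step 5 — Power factor: PF = cos(φ) = Re(Z)/|Z| = 60.494/6284.1 = 0.009627.
Step 6 — Type: Im(Z) = 6284 ⇒ lagging (phase φ = 89.4°).

PF = 0.009627 (lagging, φ = 89.4°)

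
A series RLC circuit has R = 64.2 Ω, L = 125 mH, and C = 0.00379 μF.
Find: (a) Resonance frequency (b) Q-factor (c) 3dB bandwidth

Step 1 — Resonance condition Im(Z)=0 gives ω₀ = 1/√(LC).
Step 2 — ω₀ = 1/√(0.125·3.79e-09) = 4.594e+04 rad/s.
Step 3 — f₀ = ω₀/(2π) = 7312 Hz.
Step 4 — Series Q: Q = ω₀L/R = 4.594e+04·0.125/64.2 = 89.45.
Step 5 — 3dB bandwidth: Δω = ω₀/Q = 513.6 rad/s; BW = Δω/(2π) = 81.74 Hz.

(a) f₀ = 7312 Hz  (b) Q = 89.45  (c) BW = 81.74 Hz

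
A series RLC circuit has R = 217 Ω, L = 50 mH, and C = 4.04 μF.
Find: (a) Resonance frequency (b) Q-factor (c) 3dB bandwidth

Step 1 — Resonance: ω₀ = 1/√(LC) = 1/√(0.05·4.04e-06) = 2225 rad/s.
Step 2 — f₀ = ω₀/(2π) = 354.1 Hz.
Step 3 — Series Q: Q = ω₀L/R = 2225·0.05/217 = 0.5127.
Step 4 — Bandwidth: Δω = ω₀/Q = 4340 rad/s; BW = Δω/(2π) = 690.7 Hz.

(a) f₀ = 354.1 Hz  (b) Q = 0.5127  (c) BW = 690.7 Hz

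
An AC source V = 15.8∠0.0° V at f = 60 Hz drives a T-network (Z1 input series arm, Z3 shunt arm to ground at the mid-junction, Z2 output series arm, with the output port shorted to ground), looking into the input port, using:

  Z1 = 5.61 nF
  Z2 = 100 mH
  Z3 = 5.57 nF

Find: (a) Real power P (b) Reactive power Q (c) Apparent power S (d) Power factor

Step 1 — Angular frequency: ω = 2π·f = 2π·60 = 377 rad/s.
Step 2 — Component impedances:
  Z1: Z = 1/(jωC) = -j/(ω·C) = 0 - j4.728e+05 Ω
  Z2: Z = jωL = j·377·0.1 = 0 + j37.7 Ω
  Z3: Z = 1/(jωC) = -j/(ω·C) = 0 - j4.762e+05 Ω
Step 3 — With the output port shorted to ground, the output series arm Z2 runs from the junction to ground; the shunt arm Z3 also runs from the junction to ground. They appear in parallel: Z3 || Z2 = 0 + j37.7 Ω.
Step 4 — Series with input arm Z1: Z_in = Z1 + (Z3 || Z2) = 0 - j4.728e+05 Ω = 4.728e+05∠-90.0° Ω.
Step 5 — Source phasor: V = 15.8∠0.0° V = 15.8 V.
Step 6 — Current: I = V / Z = 0 + j3.342e-05 A = 3.342e-05∠90.0° A.
Step 7 — Complex power: S = V·I* = 0 - j0.000528 VA.
Step 8 — Real power: P = Re(S) = 0 W.
Step 9 — Reactive power: Q = Im(S) = -0.000528 VAR.
Step 10 — Apparent power: |S| = 0.000528 VA.
Step 11 — Power factor: PF = P/|S| = 0 (leading).

(a) P = 0 W  (b) Q = -0.000528 VAR  (c) S = 0.000528 VA  (d) PF = 0 (leading)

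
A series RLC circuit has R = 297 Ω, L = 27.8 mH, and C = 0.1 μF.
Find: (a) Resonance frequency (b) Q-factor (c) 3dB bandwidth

Step 1 — Resonance: ω₀ = 1/√(LC) = 1/√(0.0278·1e-07) = 1.897e+04 rad/s.
Step 2 — f₀ = ω₀/(2π) = 3019 Hz.
Step 3 — Series Q: Q = ω₀L/R = 1.897e+04·0.0278/297 = 1.775.
Step 4 — Bandwidth: Δω = ω₀/Q = 1.068e+04 rad/s; BW = Δω/(2π) = 1700 Hz.

(a) f₀ = 3019 Hz  (b) Q = 1.775  (c) BW = 1700 Hz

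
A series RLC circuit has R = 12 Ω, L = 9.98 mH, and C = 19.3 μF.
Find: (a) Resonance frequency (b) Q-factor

Step 1 — Resonance condition Im(Z)=0 gives ω₀ = 1/√(LC).
Step 2 — ω₀ = 1/√(0.00998·1.93e-05) = 2279 rad/s.
Step 3 — f₀ = ω₀/(2π) = 362.6 Hz.
Step 4 — Series Q: Q = ω₀L/R = 2279·0.00998/12 = 1.895.

(a) f₀ = 362.6 Hz  (b) Q = 1.895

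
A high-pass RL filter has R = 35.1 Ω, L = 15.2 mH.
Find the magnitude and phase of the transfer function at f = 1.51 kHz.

Step 1 — Angular frequency: ω = 2π·1510 = 9488 rad/s.
Step 2 — Transfer function: H(jω) = jωL/(R + jωL).
Step 3 — Numerator jωL = j·144.2; denominator R + jωL = 35.1 + j144.2.
Step 4 — H = 0.9441 + j0.2298.
Step 5 — Magnitude: |H| = 0.9716 (-0.2 dB); phase: φ = 13.7°.

|H| = 0.9716 (-0.2 dB), φ = 13.7°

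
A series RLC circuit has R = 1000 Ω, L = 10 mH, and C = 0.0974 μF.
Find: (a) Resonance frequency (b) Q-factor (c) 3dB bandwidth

Step 1 — Resonance condition Im(Z)=0 gives ω₀ = 1/√(LC).
Step 2 — ω₀ = 1/√(0.01·9.74e-08) = 3.204e+04 rad/s.
Step 3 — f₀ = ω₀/(2π) = 5100 Hz.
Step 4 — Series Q: Q = ω₀L/R = 3.204e+04·0.01/1000 = 0.3204.
Step 5 — 3dB bandwidth: Δω = ω₀/Q = 1e+05 rad/s; BW = Δω/(2π) = 1.592e+04 Hz.

(a) f₀ = 5100 Hz  (b) Q = 0.3204  (c) BW = 1.592e+04 Hz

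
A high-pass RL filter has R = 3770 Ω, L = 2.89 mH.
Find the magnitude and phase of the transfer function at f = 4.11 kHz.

Step 1 — Angular frequency: ω = 2π·4110 = 2.582e+04 rad/s.
Step 2 — Transfer function: H(jω) = jωL/(R + jωL).
Step 3 — Numerator jωL = j·74.63; denominator R + jωL = 3770 + j74.63.
Step 4 — H = 0.0003917 + j0.01979.
Step 5 — Magnitude: |H| = 0.01979 (-34.1 dB); phase: φ = 88.9°.

|H| = 0.01979 (-34.1 dB), φ = 88.9°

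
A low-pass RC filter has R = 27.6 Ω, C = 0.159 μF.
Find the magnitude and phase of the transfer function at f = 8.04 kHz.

Step 1 — Angular frequency: ω = 2π·8040 = 5.052e+04 rad/s.
Step 2 — Transfer function: H(jω) = 1/(1 + jωRC).
Step 3 — Denominator: 1 + jωRC = 1 + j·5.052e+04·27.6·1.59e-07 = 1 + j0.2217.
Step 4 — H = 0.9532 - j0.2113.
Step 5 — Magnitude: |H| = 0.9763 (-0.2 dB); phase: φ = -12.5°.

|H| = 0.9763 (-0.2 dB), φ = -12.5°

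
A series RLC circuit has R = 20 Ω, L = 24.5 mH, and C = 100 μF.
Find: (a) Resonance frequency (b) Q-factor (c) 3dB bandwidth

Step 1 — Resonance: ω₀ = 1/√(LC) = 1/√(0.0245·0.0001) = 638.9 rad/s.
Step 2 — f₀ = ω₀/(2π) = 101.7 Hz.
Step 3 — Series Q: Q = ω₀L/R = 638.9·0.0245/20 = 0.7826.
Step 4 — Bandwidth: Δω = ω₀/Q = 816.3 rad/s; BW = Δω/(2π) = 129.9 Hz.

(a) f₀ = 101.7 Hz  (b) Q = 0.7826  (c) BW = 129.9 Hz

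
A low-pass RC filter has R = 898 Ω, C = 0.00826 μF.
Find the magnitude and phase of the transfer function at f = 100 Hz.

Step 1 — Angular frequency: ω = 2π·100 = 628.3 rad/s.
Step 2 — Transfer function: H(jω) = 1/(1 + jωRC).
Step 3 — Denominator: 1 + jωRC = 1 + j·628.3·898·8.26e-09 = 1 + j0.004661.
Step 4 — H = 1 - j0.00466.
Step 5 — Magnitude: |H| = 1 (-0.0 dB); phase: φ = -0.3°.

|H| = 1 (-0.0 dB), φ = -0.3°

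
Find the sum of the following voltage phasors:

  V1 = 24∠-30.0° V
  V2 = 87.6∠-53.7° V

Step 1 — Convert each phasor to rectangular form:
  V1 = 24·(cos(-30.0°) + j·sin(-30.0°)) = 20.78 - j12 V
  V2 = 87.6·(cos(-53.7°) + j·sin(-53.7°)) = 51.86 - j70.6 V
Step 2 — Sum components: V_total = 72.64 - j82.6 V.
Step 3 — Convert to polar: |V_total| = 110 V, ∠V_total = -48.7°.

V_total = 110∠-48.7° V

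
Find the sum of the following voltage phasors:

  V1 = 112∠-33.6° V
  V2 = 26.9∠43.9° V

Step 1 — Convert each phasor to rectangular form:
  V1 = 112·(cos(-33.6°) + j·sin(-33.6°)) = 93.29 - j61.98 V
  V2 = 26.9·(cos(43.9°) + j·sin(43.9°)) = 19.38 + j18.65 V
Step 2 — Sum components: V_total = 112.7 - j43.33 V.
Step 3 — Convert to polar: |V_total| = 120.7 V, ∠V_total = -21.0°.

V_total = 120.7∠-21.0° V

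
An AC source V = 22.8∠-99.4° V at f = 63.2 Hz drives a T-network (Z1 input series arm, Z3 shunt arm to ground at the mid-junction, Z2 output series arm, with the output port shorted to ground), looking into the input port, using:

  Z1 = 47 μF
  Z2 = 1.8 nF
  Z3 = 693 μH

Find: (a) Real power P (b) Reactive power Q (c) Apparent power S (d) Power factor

Step 1 — Angular frequency: ω = 2π·f = 2π·63.2 = 397.1 rad/s.
Step 2 — Component impedances:
  Z1: Z = 1/(jωC) = -j/(ω·C) = 0 - j53.58 Ω
  Z2: Z = 1/(jωC) = -j/(ω·C) = 0 - j1.399e+06 Ω
  Z3: Z = jωL = j·397.1·0.000693 = 0 + j0.2752 Ω
Step 3 — With the output port shorted to ground, the output series arm Z2 runs from the junction to ground; the shunt arm Z3 also runs from the junction to ground. They appear in parallel: Z3 || Z2 = 0 + j0.2752 Ω.
Step 4 — Series with input arm Z1: Z_in = Z1 + (Z3 || Z2) = 0 - j53.31 Ω = 53.31∠-90.0° Ω.
Step 5 — Source phasor: V = 22.8∠-99.4° V = -3.724 - j22.49 V.
Step 6 — Current: I = V / Z = 0.422 - j0.06986 A = 0.4277∠-9.4° A.
Step 7 — Complex power: S = V·I* = 0 - j9.752 VA.
Step 8 — Real power: P = Re(S) = 0 W.
Step 9 — Reactive power: Q = Im(S) = -9.752 VAR.
Step 10 — Apparent power: |S| = 9.752 VA.
Step 11 — Power factor: PF = P/|S| = 0 (leading).

(a) P = 0 W  (b) Q = -9.752 VAR  (c) S = 9.752 VA  (d) PF = 0 (leading)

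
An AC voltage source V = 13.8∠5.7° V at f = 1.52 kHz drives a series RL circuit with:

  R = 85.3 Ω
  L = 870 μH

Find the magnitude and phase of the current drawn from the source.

Step 1 — Angular frequency: ω = 2π·f = 2π·1520 = 9550 rad/s.
Step 2 — Component impedances:
  R: Z = R = 85.3 Ω
  L: Z = jωL = j·9550·0.00087 = 0 + j8.309 Ω
Step 3 — Series combination: Z_total = R + L = 85.3 + j8.309 Ω = 85.7∠5.6° Ω.
Step 4 — Source phasor: V = 13.8∠5.7° V = 13.73 + j1.371 V.
Step 5 — Ohm's law: I = V / Z_total = (13.73 + j1.371) / (85.3 + j8.309) = 0.161 + j0.0003836 A.
Step 6 — Convert to polar: |I| = 0.161 A, ∠I = 0.1°.

I = 0.161∠0.1° A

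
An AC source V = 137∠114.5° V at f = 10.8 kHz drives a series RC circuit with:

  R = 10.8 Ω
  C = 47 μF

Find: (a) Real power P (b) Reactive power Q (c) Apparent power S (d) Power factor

Step 1 — Angular frequency: ω = 2π·f = 2π·1.08e+04 = 6.786e+04 rad/s.
Step 2 — Component impedances:
  R: Z = R = 10.8 Ω
  C: Z = 1/(jωC) = -j/(ω·C) = 0 - j0.3135 Ω
Step 3 — Series combination: Z_total = R + C = 10.8 - j0.3135 Ω = 10.8∠-1.7° Ω.
Step 4 — Source phasor: V = 137∠114.5° V = -56.81 + j124.7 V.
Step 5 — Current: I = V / Z = -5.591 + j11.38 A = 12.68∠116.2° A.
Step 6 — Complex power: S = V·I* = 1736 - j50.41 VA.
Step 7 — Real power: P = Re(S) = 1736 W.
Step 8 — Reactive power: Q = Im(S) = -50.41 VAR.
Step 9 — Apparent power: |S| = 1737 VA.
Step 10 — Power factor: PF = P/|S| = 0.9996 (leading).

(a) P = 1736 W  (b) Q = -50.41 VAR  (c) S = 1737 VA  (d) PF = 0.9996 (leading)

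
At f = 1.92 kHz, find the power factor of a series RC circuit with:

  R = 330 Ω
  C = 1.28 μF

Step 1 — Angular frequency: ω = 2π·f = 2π·1920 = 1.206e+04 rad/s.
Step 2 — Component impedances:
  R: Z = R = 330 Ω
  C: Z = 1/(jωC) = -j/(ω·C) = 0 - j64.76 Ω
Step 3 — Series combination: Z_total = R + C = 330 - j64.76 Ω = 336.3∠-11.1° Ω.
Step 4 — Power factor: PF = cos(φ) = Re(Z)/|Z| = 330/336.3 = 0.9813.
Step 5 — Type: Im(Z) = -64.76 ⇒ leading (phase φ = -11.1°).

PF = 0.9813 (leading, φ = -11.1°)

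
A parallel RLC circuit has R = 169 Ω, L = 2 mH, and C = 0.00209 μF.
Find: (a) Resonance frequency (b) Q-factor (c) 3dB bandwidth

Step 1 — Resonance: ω₀ = 1/√(LC) = 1/√(0.002·2.09e-09) = 4.891e+05 rad/s.
Step 2 — f₀ = ω₀/(2π) = 7.785e+04 Hz.
Step 3 — Parallel Q: Q = R/(ω₀L) = 169/(4.891e+05·0.002) = 0.1728.
Step 4 — Bandwidth: Δω = ω₀/Q = 2.831e+06 rad/s; BW = Δω/(2π) = 4.506e+05 Hz.

(a) f₀ = 7.785e+04 Hz  (b) Q = 0.1728  (c) BW = 4.506e+05 Hz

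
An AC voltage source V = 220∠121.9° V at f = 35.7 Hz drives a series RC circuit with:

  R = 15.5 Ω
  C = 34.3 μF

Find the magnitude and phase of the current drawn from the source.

Step 1 — Angular frequency: ω = 2π·f = 2π·35.7 = 224.3 rad/s.
Step 2 — Component impedances:
  R: Z = R = 15.5 Ω
  C: Z = 1/(jωC) = -j/(ω·C) = 0 - j130 Ω
Step 3 — Series combination: Z_total = R + C = 15.5 - j130 Ω = 130.9∠-83.2° Ω.
Step 4 — Source phasor: V = 220∠121.9° V = -116.3 + j186.8 V.
Step 5 — Ohm's law: I = V / Z_total = (-116.3 + j186.8) / (15.5 - j130) = -1.522 - j0.7129 A.
Step 6 — Convert to polar: |I| = 1.681 A, ∠I = -154.9°.

I = 1.681∠-154.9° A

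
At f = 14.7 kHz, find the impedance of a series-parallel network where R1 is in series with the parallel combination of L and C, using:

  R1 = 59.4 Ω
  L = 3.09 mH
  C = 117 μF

Step 1 — Angular frequency: ω = 2π·f = 2π·1.47e+04 = 9.236e+04 rad/s.
Step 2 — Component impedances:
  R1: Z = R = 59.4 Ω
  L: Z = jωL = j·9.236e+04·0.00309 = 0 + j285.4 Ω
  C: Z = 1/(jωC) = -j/(ω·C) = 0 - j0.09254 Ω
Step 3 — Parallel branch: L || C = 1/(1/L + 1/C) = 0 - j0.09257 Ω.
Step 4 — Series with R1: Z_total = R1 + (L || C) = 59.4 - j0.09257 Ω = 59.4∠-0.1° Ω.

Z = 59.4 - j0.09257 Ω = 59.4∠-0.1° Ω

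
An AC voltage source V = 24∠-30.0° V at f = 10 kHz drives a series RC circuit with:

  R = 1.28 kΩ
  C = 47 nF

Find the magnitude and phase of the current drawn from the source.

Step 1 — Angular frequency: ω = 2π·f = 2π·1e+04 = 6.283e+04 rad/s.
Step 2 — Component impedances:
  R: Z = R = 1280 Ω
  C: Z = 1/(jωC) = -j/(ω·C) = 0 - j338.6 Ω
Step 3 — Series combination: Z_total = R + C = 1280 - j338.6 Ω = 1324∠-14.8° Ω.
Step 4 — Source phasor: V = 24∠-30.0° V = 20.78 - j12 V.
Step 5 — Ohm's law: I = V / Z_total = (20.78 - j12) / (1280 - j338.6) = 0.01749 - j0.004747 A.
Step 6 — Convert to polar: |I| = 0.01813 A, ∠I = -15.2°.

I = 0.01813∠-15.2° A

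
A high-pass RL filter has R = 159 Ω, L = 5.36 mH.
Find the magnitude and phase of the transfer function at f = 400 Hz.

Step 1 — Angular frequency: ω = 2π·400 = 2513 rad/s.
Step 2 — Transfer function: H(jω) = jωL/(R + jωL).
Step 3 — Numerator jωL = j·13.47; denominator R + jωL = 159 + j13.47.
Step 4 — H = 0.007127 + j0.08412.
Step 5 — Magnitude: |H| = 0.08442 (-21.5 dB); phase: φ = 85.2°.

|H| = 0.08442 (-21.5 dB), φ = 85.2°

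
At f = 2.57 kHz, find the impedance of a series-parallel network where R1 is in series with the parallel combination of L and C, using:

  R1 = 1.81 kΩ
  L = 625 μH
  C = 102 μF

Step 1 — Angular frequency: ω = 2π·f = 2π·2570 = 1.615e+04 rad/s.
Step 2 — Component impedances:
  R1: Z = R = 1810 Ω
  L: Z = jωL = j·1.615e+04·0.000625 = 0 + j10.09 Ω
  C: Z = 1/(jωC) = -j/(ω·C) = 0 - j0.6071 Ω
Step 3 — Parallel branch: L || C = 1/(1/L + 1/C) = 0 - j0.646 Ω.
Step 4 — Series with R1: Z_total = R1 + (L || C) = 1810 - j0.646 Ω = 1810∠-0.0° Ω.

Z = 1810 - j0.646 Ω = 1810∠-0.0° Ω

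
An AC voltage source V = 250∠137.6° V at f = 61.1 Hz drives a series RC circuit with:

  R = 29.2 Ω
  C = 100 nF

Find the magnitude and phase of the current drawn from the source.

Step 1 — Angular frequency: ω = 2π·f = 2π·61.1 = 383.9 rad/s.
Step 2 — Component impedances:
  R: Z = R = 29.2 Ω
  C: Z = 1/(jωC) = -j/(ω·C) = 0 - j2.605e+04 Ω
Step 3 — Series combination: Z_total = R + C = 29.2 - j2.605e+04 Ω = 2.605e+04∠-89.9° Ω.
Step 4 — Source phasor: V = 250∠137.6° V = -184.6 + j168.6 V.
Step 5 — Ohm's law: I = V / Z_total = (-184.6 + j168.6) / (29.2 - j2.605e+04) = -0.00648 - j0.00708 A.
Step 6 — Convert to polar: |I| = 0.009598 A, ∠I = -132.5°.

I = 0.009598∠-132.5° A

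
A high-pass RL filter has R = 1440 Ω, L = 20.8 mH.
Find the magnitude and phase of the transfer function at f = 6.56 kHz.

Step 1 — Angular frequency: ω = 2π·6560 = 4.122e+04 rad/s.
Step 2 — Transfer function: H(jω) = jωL/(R + jωL).
Step 3 — Numerator jωL = j·857.3; denominator R + jωL = 1440 + j857.3.
Step 4 — H = 0.2617 + j0.4396.
Step 5 — Magnitude: |H| = 0.5116 (-5.8 dB); phase: φ = 59.2°.

|H| = 0.5116 (-5.8 dB), φ = 59.2°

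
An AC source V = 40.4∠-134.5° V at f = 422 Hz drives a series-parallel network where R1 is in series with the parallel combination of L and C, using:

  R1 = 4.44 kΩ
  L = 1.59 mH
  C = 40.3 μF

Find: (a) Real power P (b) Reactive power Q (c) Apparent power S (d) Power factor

Step 1 — Angular frequency: ω = 2π·f = 2π·422 = 2652 rad/s.
Step 2 — Component impedances:
  R1: Z = R = 4440 Ω
  L: Z = jωL = j·2652·0.00159 = 0 + j4.216 Ω
  C: Z = 1/(jωC) = -j/(ω·C) = 0 - j9.358 Ω
Step 3 — Parallel branch: L || C = 1/(1/L + 1/C) = 0 + j7.672 Ω.
Step 4 — Series with R1: Z_total = R1 + (L || C) = 4440 + j7.672 Ω = 4440∠0.1° Ω.
Step 5 — Source phasor: V = 40.4∠-134.5° V = -28.32 - j28.82 V.
Step 6 — Current: I = V / Z = -0.006389 - j0.006479 A = 0.009099∠-134.6° A.
Step 7 — Complex power: S = V·I* = 0.3676 + j0.0006352 VA.
Step 8 — Real power: P = Re(S) = 0.3676 W.
Step 9 — Reactive power: Q = Im(S) = 0.0006352 VAR.
Step 10 — Apparent power: |S| = 0.3676 VA.
Step 11 — Power factor: PF = P/|S| = 1 (lagging).

(a) P = 0.3676 W  (b) Q = 0.0006352 VAR  (c) S = 0.3676 VA  (d) PF = 1 (lagging)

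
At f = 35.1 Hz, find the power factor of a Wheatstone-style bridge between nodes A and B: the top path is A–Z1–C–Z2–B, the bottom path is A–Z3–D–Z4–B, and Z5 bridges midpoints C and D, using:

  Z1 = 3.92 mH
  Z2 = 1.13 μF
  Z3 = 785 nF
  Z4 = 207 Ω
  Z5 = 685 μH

Step 1 — Angular frequency: ω = 2π·f = 2π·35.1 = 220.5 rad/s.
Step 2 — Component impedances:
  Z1: Z = jωL = j·220.5·0.00392 = 0 + j0.8645 Ω
  Z2: Z = 1/(jωC) = -j/(ω·C) = 0 - j4013 Ω
  Z3: Z = 1/(jωC) = -j/(ω·C) = 0 - j5776 Ω
  Z4: Z = R = 207 Ω
  Z5: Z = jωL = j·220.5·0.000685 = 0 + j0.1511 Ω
Step 3 — Bridge requires nodal analysis (the Z5 bridge couples midpoints C and D, so the two paths cannot be reduced to a simple series/parallel combination). Setting node B to ground and injecting 1 A at node A, the 3-node admittance system at A, C, D solves to V_A = Z_AB = 206.5 - j9.635 Ω = 206.7∠-2.7° Ω.
Step 4 — Power factor: PF = cos(φ) = Re(Z)/|Z| = 206.47/206.69 = 0.9989.
Step 5 — Type: Im(Z) = -9.635 ⇒ leading (phase φ = -2.7°).

PF = 0.9989 (leading, φ = -2.7°)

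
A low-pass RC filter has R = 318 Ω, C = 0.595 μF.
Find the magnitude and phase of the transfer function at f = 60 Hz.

Step 1 — Angular frequency: ω = 2π·60 = 377 rad/s.
Step 2 — Transfer function: H(jω) = 1/(1 + jωRC).
Step 3 — Denominator: 1 + jωRC = 1 + j·377·318·5.95e-07 = 1 + j0.07133.
Step 4 — H = 0.9949 - j0.07097.
Step 5 — Magnitude: |H| = 0.9975 (-0.0 dB); phase: φ = -4.1°.

|H| = 0.9975 (-0.0 dB), φ = -4.1°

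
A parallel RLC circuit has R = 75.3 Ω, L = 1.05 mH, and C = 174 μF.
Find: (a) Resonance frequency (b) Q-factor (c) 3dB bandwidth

Step 1 — Resonance: ω₀ = 1/√(LC) = 1/√(0.00105·0.000174) = 2340 rad/s.
Step 2 — f₀ = ω₀/(2π) = 372.3 Hz.
Step 3 — Parallel Q: Q = R/(ω₀L) = 75.3/(2340·0.00105) = 30.65.
Step 4 — Bandwidth: Δω = ω₀/Q = 76.32 rad/s; BW = Δω/(2π) = 12.15 Hz.

(a) f₀ = 372.3 Hz  (b) Q = 30.65  (c) BW = 12.15 Hz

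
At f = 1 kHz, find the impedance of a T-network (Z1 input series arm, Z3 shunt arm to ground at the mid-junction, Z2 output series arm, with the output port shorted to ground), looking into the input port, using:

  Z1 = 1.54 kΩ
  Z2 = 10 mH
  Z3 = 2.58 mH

Step 1 — Angular frequency: ω = 2π·f = 2π·1000 = 6283 rad/s.
Step 2 — Component impedances:
  Z1: Z = R = 1540 Ω
  Z2: Z = jωL = j·6283·0.01 = 0 + j62.83 Ω
  Z3: Z = jωL = j·6283·0.00258 = 0 + j16.21 Ω
Step 3 — With the output port shorted to ground, the output series arm Z2 runs from the junction to ground; the shunt arm Z3 also runs from the junction to ground. They appear in parallel: Z3 || Z2 = 0 + j12.89 Ω.
Step 4 — Series with input arm Z1: Z_in = Z1 + (Z3 || Z2) = 1540 + j12.89 Ω = 1540∠0.5° Ω.

Z = 1540 + j12.89 Ω = 1540∠0.5° Ω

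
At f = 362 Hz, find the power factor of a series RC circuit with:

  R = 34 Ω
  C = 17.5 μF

Step 1 — Angular frequency: ω = 2π·f = 2π·362 = 2275 rad/s.
Step 2 — Component impedances:
  R: Z = R = 34 Ω
  C: Z = 1/(jωC) = -j/(ω·C) = 0 - j25.12 Ω
Step 3 — Series combination: Z_total = R + C = 34 - j25.12 Ω = 42.27∠-36.5° Ω.
Step 4 — Power factor: PF = cos(φ) = Re(Z)/|Z| = 34/42.275 = 0.8043.
Step 5 — Type: Im(Z) = -25.12 ⇒ leading (phase φ = -36.5°).

PF = 0.8043 (leading, φ = -36.5°)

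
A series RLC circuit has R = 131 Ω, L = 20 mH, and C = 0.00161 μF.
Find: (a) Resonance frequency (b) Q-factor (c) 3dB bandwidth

Step 1 — Resonance: ω₀ = 1/√(LC) = 1/√(0.02·1.61e-09) = 1.762e+05 rad/s.
Step 2 — f₀ = ω₀/(2π) = 2.805e+04 Hz.
Step 3 — Series Q: Q = ω₀L/R = 1.762e+05·0.02/131 = 26.9.
Step 4 — Bandwidth: Δω = ω₀/Q = 6550 rad/s; BW = Δω/(2π) = 1042 Hz.

(a) f₀ = 2.805e+04 Hz  (b) Q = 26.9  (c) BW = 1042 Hz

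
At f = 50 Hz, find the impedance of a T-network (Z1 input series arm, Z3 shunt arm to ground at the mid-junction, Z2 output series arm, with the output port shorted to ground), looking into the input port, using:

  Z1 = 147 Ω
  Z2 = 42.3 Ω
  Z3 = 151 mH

Step 1 — Angular frequency: ω = 2π·f = 2π·50 = 314.2 rad/s.
Step 2 — Component impedances:
  Z1: Z = R = 147 Ω
  Z2: Z = R = 42.3 Ω
  Z3: Z = jωL = j·314.2·0.151 = 0 + j47.44 Ω
Step 3 — With the output port shorted to ground, the output series arm Z2 runs from the junction to ground; the shunt arm Z3 also runs from the junction to ground. They appear in parallel: Z3 || Z2 = 23.56 + j21.01 Ω.
Step 4 — Series with input arm Z1: Z_in = Z1 + (Z3 || Z2) = 170.6 + j21.01 Ω = 171.9∠7.0° Ω.

Z = 170.6 + j21.01 Ω = 171.9∠7.0° Ω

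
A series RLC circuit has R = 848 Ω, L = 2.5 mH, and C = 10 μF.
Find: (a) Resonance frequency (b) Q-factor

Step 1 — Resonance condition Im(Z)=0 gives ω₀ = 1/√(LC).
Step 2 — ω₀ = 1/√(0.0025·1e-05) = 6325 rad/s.
Step 3 — f₀ = ω₀/(2π) = 1007 Hz.
Step 4 — Series Q: Q = ω₀L/R = 6325·0.0025/848 = 0.01865.

(a) f₀ = 1007 Hz  (b) Q = 0.01865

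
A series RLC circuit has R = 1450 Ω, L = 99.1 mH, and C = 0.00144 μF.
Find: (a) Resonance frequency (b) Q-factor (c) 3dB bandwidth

Step 1 — Resonance condition Im(Z)=0 gives ω₀ = 1/√(LC).
Step 2 — ω₀ = 1/√(0.0991·1.44e-09) = 8.371e+04 rad/s.
Step 3 — f₀ = ω₀/(2π) = 1.332e+04 Hz.
Step 4 — Series Q: Q = ω₀L/R = 8.371e+04·0.0991/1450 = 5.721.
Step 5 — 3dB bandwidth: Δω = ω₀/Q = 1.463e+04 rad/s; BW = Δω/(2π) = 2329 Hz.

(a) f₀ = 1.332e+04 Hz  (b) Q = 5.721  (c) BW = 2329 Hz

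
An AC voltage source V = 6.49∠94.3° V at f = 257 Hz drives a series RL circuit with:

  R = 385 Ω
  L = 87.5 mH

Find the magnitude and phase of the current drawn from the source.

Step 1 — Angular frequency: ω = 2π·f = 2π·257 = 1615 rad/s.
Step 2 — Component impedances:
  R: Z = R = 385 Ω
  L: Z = jωL = j·1615·0.0875 = 0 + j141.3 Ω
Step 3 — Series combination: Z_total = R + L = 385 + j141.3 Ω = 410.1∠20.2° Ω.
Step 4 — Source phasor: V = 6.49∠94.3° V = -0.4866 + j6.472 V.
Step 5 — Ohm's law: I = V / Z_total = (-0.4866 + j6.472) / (385 + j141.3) = 0.004323 + j0.01522 A.
Step 6 — Convert to polar: |I| = 0.01583 A, ∠I = 74.1°.

I = 0.01583∠74.1° A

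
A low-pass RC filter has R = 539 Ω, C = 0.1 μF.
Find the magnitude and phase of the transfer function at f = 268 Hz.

Step 1 — Angular frequency: ω = 2π·268 = 1684 rad/s.
Step 2 — Transfer function: H(jω) = 1/(1 + jωRC).
Step 3 — Denominator: 1 + jωRC = 1 + j·1684·539·1e-07 = 1 + j0.09076.
Step 4 — H = 0.9918 - j0.09002.
Step 5 — Magnitude: |H| = 0.9959 (-0.0 dB); phase: φ = -5.2°.

|H| = 0.9959 (-0.0 dB), φ = -5.2°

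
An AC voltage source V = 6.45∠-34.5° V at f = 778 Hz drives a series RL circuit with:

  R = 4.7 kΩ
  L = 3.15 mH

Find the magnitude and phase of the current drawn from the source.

Step 1 — Angular frequency: ω = 2π·f = 2π·778 = 4888 rad/s.
Step 2 — Component impedances:
  R: Z = R = 4700 Ω
  L: Z = jωL = j·4888·0.00315 = 0 + j15.4 Ω
Step 3 — Series combination: Z_total = R + L = 4700 + j15.4 Ω = 4700∠0.2° Ω.
Step 4 — Source phasor: V = 6.45∠-34.5° V = 5.316 - j3.653 V.
Step 5 — Ohm's law: I = V / Z_total = (5.316 - j3.653) / (4700 + j15.4) = 0.001128 - j0.000781 A.
Step 6 — Convert to polar: |I| = 0.001372 A, ∠I = -34.7°.

I = 0.001372∠-34.7° A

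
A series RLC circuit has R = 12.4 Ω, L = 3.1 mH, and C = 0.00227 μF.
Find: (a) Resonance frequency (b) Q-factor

Step 1 — Resonance condition Im(Z)=0 gives ω₀ = 1/√(LC).
Step 2 — ω₀ = 1/√(0.0031·2.27e-09) = 3.77e+05 rad/s.
Step 3 — f₀ = ω₀/(2π) = 6e+04 Hz.
Step 4 — Series Q: Q = ω₀L/R = 3.77e+05·0.0031/12.4 = 94.24.

(a) f₀ = 6e+04 Hz  (b) Q = 94.24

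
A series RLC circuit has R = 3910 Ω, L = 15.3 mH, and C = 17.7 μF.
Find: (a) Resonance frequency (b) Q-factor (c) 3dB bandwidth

Step 1 — Resonance: ω₀ = 1/√(LC) = 1/√(0.0153·1.77e-05) = 1922 rad/s.
Step 2 — f₀ = ω₀/(2π) = 305.8 Hz.
Step 3 — Series Q: Q = ω₀L/R = 1922·0.0153/3910 = 0.007519.
Step 4 — Bandwidth: Δω = ω₀/Q = 2.556e+05 rad/s; BW = Δω/(2π) = 4.067e+04 Hz.

(a) f₀ = 305.8 Hz  (b) Q = 0.007519  (c) BW = 4.067e+04 Hz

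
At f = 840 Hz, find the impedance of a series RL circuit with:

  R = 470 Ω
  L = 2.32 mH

Step 1 — Angular frequency: ω = 2π·f = 2π·840 = 5278 rad/s.
Step 2 — Component impedances:
  R: Z = R = 470 Ω
  L: Z = jωL = j·5278·0.00232 = 0 + j12.24 Ω
Step 3 — Series combination: Z_total = R + L = 470 + j12.24 Ω = 470.2∠1.5° Ω.

Z = 470 + j12.24 Ω = 470.2∠1.5° Ω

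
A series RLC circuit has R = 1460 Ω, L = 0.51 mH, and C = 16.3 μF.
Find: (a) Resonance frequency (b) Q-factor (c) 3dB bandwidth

Step 1 — Resonance condition Im(Z)=0 gives ω₀ = 1/√(LC).
Step 2 — ω₀ = 1/√(0.00051·1.63e-05) = 1.097e+04 rad/s.
Step 3 — f₀ = ω₀/(2π) = 1746 Hz.
Step 4 — Series Q: Q = ω₀L/R = 1.097e+04·0.00051/1460 = 0.003831.
Step 5 — 3dB bandwidth: Δω = ω₀/Q = 2.863e+06 rad/s; BW = Δω/(2π) = 4.556e+05 Hz.

(a) f₀ = 1746 Hz  (b) Q = 0.003831  (c) BW = 4.556e+05 Hz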